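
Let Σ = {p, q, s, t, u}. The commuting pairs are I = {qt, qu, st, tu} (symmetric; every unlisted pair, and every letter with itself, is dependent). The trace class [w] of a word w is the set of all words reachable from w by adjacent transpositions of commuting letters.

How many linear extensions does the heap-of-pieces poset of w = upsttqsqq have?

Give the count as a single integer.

piece 0:u — minimal
piece 1:p rests on {0:u}
piece 2:s rests on {1:p}
piece 3:t rests on {1:p}
piece 4:t rests on {3:t}
piece 5:q rests on {2:s}
piece 6:s rests on {5:q}
piece 7:q rests on {6:s}
piece 8:q rests on {7:q}
minimal pieces: {0:u}
ways to finish when only these pieces remain (= sum over removing one remaining piece with nothing left below it):
  1 left: {4}→1  {8}→1
  2 left: {3,4}→1  {4,8}→2  {7,8}→1
  3 left: {3,4,8}→3  {4,7,8}→3  {6,7,8}→1
  4 left: {3,4,7,8}→6  {4,6,7,8}→4  {5,6,7,8}→1
  5 left: {2,5,6,7,8}→1  {3,4,6,7,8}→10  {4,5,6,7,8}→5
  6 left: {2,4,5,6,7,8}→6  {3,4,5,6,7,8}→15
  7 left: {2,3,4,5,6,7,8}→21
  placing 0:u first → 21 extensions

21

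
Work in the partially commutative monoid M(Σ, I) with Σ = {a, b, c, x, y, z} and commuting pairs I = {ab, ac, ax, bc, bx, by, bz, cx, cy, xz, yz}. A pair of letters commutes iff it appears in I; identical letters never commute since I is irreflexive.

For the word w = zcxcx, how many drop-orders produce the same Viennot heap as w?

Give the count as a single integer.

#0=z has no predecessor
#1=c depends on [0:z]
#2=x has no predecessor
#3=c depends on [1:c]
#4=x depends on [2:x]
sources: [0:z, 2:x]
N(rest) = Σ N(rest − s) over sources s of rest; N(one piece) = 1:
  size 1 → [3]=1  [4]=1
  size 2 → [1,3]=1  [2,4]=1  [3,4]=2
  size 3 → [0,1,3]=1  [1,3,4]=3  [2,3,4]=3
  first=0(z) contributes 6
  first=2(x) contributes 4
|[w]| = 10

10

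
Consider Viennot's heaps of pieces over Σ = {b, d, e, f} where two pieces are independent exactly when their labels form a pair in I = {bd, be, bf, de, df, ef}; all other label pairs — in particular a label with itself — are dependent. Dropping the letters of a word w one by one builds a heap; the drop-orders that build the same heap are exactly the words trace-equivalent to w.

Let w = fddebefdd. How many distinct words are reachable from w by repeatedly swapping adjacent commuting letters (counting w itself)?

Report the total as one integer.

0(f) covers ∅
1(d) covers ∅
2(d) covers 1:d
3(e) covers ∅
4(b) covers ∅
5(e) covers 3:e
6(f) covers 0:f
7(d) covers 2:d
8(d) covers 7:d
floor of heap: 0:f, 1:d, 3:e, 4:b
completions by unplaced set U, small U first (add the entries for U minus each lowest piece of U):
  |U|=1: {4}:1  {5}:1  {6}:1  {8}:1
  |U|=2: {0,6}:1  {3,5}:1  {4,5}:2  {4,6}:2  {4,8}:2  {5,6}:2  {5,8}:2  {6,8}:2  {7,8}:1
  |U|=3: {0,4,6}:3  {0,5,6}:3  {0,6,8}:3  {2,7,8}:1  {3,4,5}:3  {3,5,6}:3  {3,5,8}:3  {4,5,6}:6  {4,5,8}:6  {4,6,8}:6  {4,7,8}:3  {5,6,8}:6  {5,7,8}:3  {6,7,8}:3
  |U|=4: {0,3,5,6}:6  {0,4,5,6}:12  {0,4,6,8}:12  {0,5,6,8}:12  {0,6,7,8}:6  {1,2,7,8}:1  {2,4,7,8}:4  {2,5,7,8}:4  {2,6,7,8}:4  {3,4,5,6}:12  {3,4,5,8}:12  {3,5,6,8}:12  {3,5,7,8}:6  {4,5,6,8}:24  {4,5,7,8}:12  {4,6,7,8}:12  {5,6,7,8}:12
  |U|=5: {0,2,6,7,8}:10  {0,3,4,5,6}:30  {0,3,5,6,8}:30  {0,4,5,6,8}:60  {0,4,6,7,8}:30  {0,5,6,7,8}:30  {1,2,4,7,8}:5  {1,2,5,7,8}:5  {1,2,6,7,8}:5  {2,3,5,7,8}:10  {2,4,5,7,8}:20  {2,4,6,7,8}:20  {2,5,6,7,8}:20  {3,4,5,6,8}:60  {3,4,5,7,8}:30  {3,5,6,7,8}:30  {4,5,6,7,8}:60
  |U|=6: {0,1,2,6,7,8}:15  {0,2,4,6,7,8}:60  {0,2,5,6,7,8}:60  {0,3,4,5,6,8}:180  {0,3,5,6,7,8}:90  {0,4,5,6,7,8}:180  {1,2,3,5,7,8}:15  {1,2,4,5,7,8}:30  {1,2,4,6,7,8}:30  {1,2,5,6,7,8}:30  {2,3,4,5,7,8}:60  {2,3,5,6,7,8}:60  {2,4,5,6,7,8}:120  {3,4,5,6,7,8}:180
  |U|=7: {0,1,2,4,6,7,8}:105  {0,1,2,5,6,7,8}:105  {0,2,3,5,6,7,8}:210  {0,2,4,5,6,7,8}:420  {0,3,4,5,6,7,8}:630  {1,2,3,4,5,7,8}:105  {1,2,3,5,6,7,8}:105  {1,2,4,5,6,7,8}:210  {2,3,4,5,6,7,8}:420
  start at 0(f): 840
  start at 1(d): 1680
  start at 3(e): 840
  start at 4(b): 420
sum over floor = 3780

3780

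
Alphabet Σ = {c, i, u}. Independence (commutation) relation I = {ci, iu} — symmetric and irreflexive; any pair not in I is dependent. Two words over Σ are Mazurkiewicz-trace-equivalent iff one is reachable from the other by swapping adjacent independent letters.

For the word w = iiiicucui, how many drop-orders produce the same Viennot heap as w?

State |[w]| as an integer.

#0=i has no predecessor
#1=i depends on [0:i]
#2=i depends on [1:i]
#3=i depends on [2:i]
#4=c has no predecessor
#5=u depends on [4:c]
#6=c depends on [5:u]
#7=u depends on [6:c]
#8=i depends on [3:i]
sources: [0:i, 4:c]
N(rest) = Σ N(rest − s) over sources s of rest; N(one piece) = 1:
  size 1 → [7]=1  [8]=1
  size 2 → [3,8]=1  [6,7]=1  [7,8]=2
  size 3 → [2,3,8]=1  [3,7,8]=3  [5,6,7]=1  [6,7,8]=3
  size 4 → [1,2,3,8]=1  [2,3,7,8]=4  [3,6,7,8]=6  [4,5,6,7]=1  [5,6,7,8]=4
  size 5 → [0,1,2,3,8]=1  [1,2,3,7,8]=5  [2,3,6,7,8]=10  [3,5,6,7,8]=10  [4,5,6,7,8]=5
  size 6 → [0,1,2,3,7,8]=6  [1,2,3,6,7,8]=15  [2,3,5,6,7,8]=20  [3,4,5,6,7,8]=15
  size 7 → [0,1,2,3,6,7,8]=21  [1,2,3,5,6,7,8]=35  [2,3,4,5,6,7,8]=35
  first=0(i) contributes 70
  first=4(c) contributes 56
|[w]| = 126

126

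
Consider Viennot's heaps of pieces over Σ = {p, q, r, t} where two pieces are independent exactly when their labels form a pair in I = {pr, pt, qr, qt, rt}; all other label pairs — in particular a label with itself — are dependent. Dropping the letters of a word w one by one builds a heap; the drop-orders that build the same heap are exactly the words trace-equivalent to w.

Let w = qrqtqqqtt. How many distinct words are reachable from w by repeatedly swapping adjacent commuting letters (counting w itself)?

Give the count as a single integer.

504

0(q) covers ∅
1(r) covers ∅
2(q) covers 0:q
3(t) covers ∅
4(q) covers 2:q
5(q) covers 4:q
6(q) covers 5:q
7(t) covers 3:t
8(t) covers 7:t
floor of heap: 0:q, 1:r, 3:t
completions by unplaced set U, small U first (add the entries for U minus each lowest piece of U):
  |U|=1: {1}:1  {6}:1  {8}:1
  |U|=2: {1,6}:2  {1,8}:2  {5,6}:1  {6,8}:2  {7,8}:1
  |U|=3: {1,5,6}:3  {1,6,8}:6  {1,7,8}:3  {3,7,8}:1  {4,5,6}:1  {5,6,8}:3  {6,7,8}:3
  |U|=4: {1,3,7,8}:4  {1,4,5,6}:4  {1,5,6,8}:12  {1,6,7,8}:12  {2,4,5,6}:1  {3,6,7,8}:4  {4,5,6,8}:4  {5,6,7,8}:6
  |U|=5: {0,2,4,5,6}:1  {1,2,4,5,6}:5  {1,3,6,7,8}:20  {1,4,5,6,8}:20  {1,5,6,7,8}:30  {2,4,5,6,8}:5  {3,5,6,7,8}:10  {4,5,6,7,8}:10
  |U|=6: {0,1,2,4,5,6}:6  {0,2,4,5,6,8}:6  {1,2,4,5,6,8}:30  {1,3,5,6,7,8}:60  {1,4,5,6,7,8}:60  {2,4,5,6,7,8}:15  {3,4,5,6,7,8}:20
  |U|=7: {0,1,2,4,5,6,8}:42  {0,2,4,5,6,7,8}:21  {1,2,4,5,6,7,8}:105  {1,3,4,5,6,7,8}:140  {2,3,4,5,6,7,8}:35
  start at 0(q): 280
  start at 1(r): 56
  start at 3(t): 168
sum over floor = 504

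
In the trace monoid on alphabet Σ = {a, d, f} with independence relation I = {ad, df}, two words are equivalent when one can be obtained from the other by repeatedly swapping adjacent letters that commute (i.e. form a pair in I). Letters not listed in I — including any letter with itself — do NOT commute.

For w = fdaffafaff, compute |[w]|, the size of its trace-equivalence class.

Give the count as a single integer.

10

0(f) covers ∅
1(d) covers ∅
2(a) covers 0:f
3(f) covers 2:a
4(f) covers 3:f
5(a) covers 4:f
6(f) covers 5:a
7(a) covers 6:f
8(f) covers 7:a
9(f) covers 8:f
floor of heap: 0:f, 1:d
completions by unplaced set U, small U first (add the entries for U minus each lowest piece of U):
  |U|=1: {1}:1  {9}:1
  |U|=2: {1,9}:2  {8,9}:1
  |U|=3: {1,8,9}:3  {7,8,9}:1
  |U|=4: {1,7,8,9}:4  {6,7,8,9}:1
  |U|=5: {1,6,7,8,9}:5  {5,6,7,8,9}:1
  |U|=6: {1,5,6,7,8,9}:6  {4,5,6,7,8,9}:1
  |U|=7: {1,4,5,6,7,8,9}:7  {3,4,5,6,7,8,9}:1
  |U|=8: {1,3,4,5,6,7,8,9}:8  {2,3,4,5,6,7,8,9}:1
  start at 0(f): 9
  start at 1(d): 1
sum over floor = 10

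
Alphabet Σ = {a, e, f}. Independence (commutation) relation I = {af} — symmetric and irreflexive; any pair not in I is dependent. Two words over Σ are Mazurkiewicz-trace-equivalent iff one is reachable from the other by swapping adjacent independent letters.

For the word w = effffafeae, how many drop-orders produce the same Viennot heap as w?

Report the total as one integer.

6

piece 0:e — minimal
piece 1:f rests on {0:e}
piece 2:f rests on {1:f}
piece 3:f rests on {2:f}
piece 4:f rests on {3:f}
piece 5:a rests on {0:e}
piece 6:f rests on {4:f}
piece 7:e rests on {5:a, 6:f}
piece 8:a rests on {7:e}
piece 9:e rests on {8:a}
minimal pieces: {0:e}
ways to finish when only these pieces remain (= sum over removing one remaining piece with nothing left below it):
  1 left: {9}→1
  2 left: {8,9}→1
  3 left: {7,8,9}→1
  4 left: {5,7,8,9}→1  {6,7,8,9}→1
  5 left: {4,6,7,8,9}→1  {5,6,7,8,9}→2
  6 left: {3,4,6,7,8,9}→1  {4,5,6,7,8,9}→3
  7 left: {2,3,4,6,7,8,9}→1  {3,4,5,6,7,8,9}→4
  8 left: {1,2,3,4,6,7,8,9}→1  {2,3,4,5,6,7,8,9}→5
  placing 0:e first → 6 extensions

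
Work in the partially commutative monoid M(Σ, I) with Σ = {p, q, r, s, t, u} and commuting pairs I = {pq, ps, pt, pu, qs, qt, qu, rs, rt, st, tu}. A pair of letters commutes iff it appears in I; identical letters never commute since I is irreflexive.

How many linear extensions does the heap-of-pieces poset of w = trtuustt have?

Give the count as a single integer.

70

#0=t has no predecessor
#1=r has no predecessor
#2=t depends on [0:t]
#3=u depends on [1:r]
#4=u depends on [3:u]
#5=s depends on [4:u]
#6=t depends on [2:t]
#7=t depends on [6:t]
sources: [0:t, 1:r]
N(rest) = Σ N(rest − s) over sources s of rest; N(one piece) = 1:
  size 1 → [5]=1  [7]=1
  size 2 → [4,5]=1  [5,7]=2  [6,7]=1
  size 3 → [2,6,7]=1  [3,4,5]=1  [4,5,7]=3  [5,6,7]=3
  size 4 → [0,2,6,7]=1  [1,3,4,5]=1  [2,5,6,7]=4  [3,4,5,7]=4  [4,5,6,7]=6
  size 5 → [0,2,5,6,7]=5  [1,3,4,5,7]=5  [2,4,5,6,7]=10  [3,4,5,6,7]=10
  size 6 → [0,2,4,5,6,7]=15  [1,3,4,5,6,7]=15  [2,3,4,5,6,7]=20
  first=0(t) contributes 35
  first=1(r) contributes 35
|[w]| = 70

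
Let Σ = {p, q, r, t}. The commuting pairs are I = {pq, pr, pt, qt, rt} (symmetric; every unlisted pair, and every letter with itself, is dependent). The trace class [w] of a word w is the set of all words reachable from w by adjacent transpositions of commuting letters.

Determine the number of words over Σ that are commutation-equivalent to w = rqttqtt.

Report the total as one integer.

#0=r has no predecessor
#1=q depends on [0:r]
#2=t has no predecessor
#3=t depends on [2:t]
#4=q depends on [1:q]
#5=t depends on [3:t]
#6=t depends on [5:t]
sources: [0:r, 2:t]
N(rest) = Σ N(rest − s) over sources s of rest; N(one piece) = 1:
  size 1 → [4]=1  [6]=1
  size 2 → [1,4]=1  [4,6]=2  [5,6]=1
  size 3 → [0,1,4]=1  [1,4,6]=3  [3,5,6]=1  [4,5,6]=3
  size 4 → [0,1,4,6]=4  [1,4,5,6]=6  [2,3,5,6]=1  [3,4,5,6]=4
  size 5 → [0,1,4,5,6]=10  [1,3,4,5,6]=10  [2,3,4,5,6]=5
  first=0(r) contributes 15
  first=2(t) contributes 20
|[w]| = 35

35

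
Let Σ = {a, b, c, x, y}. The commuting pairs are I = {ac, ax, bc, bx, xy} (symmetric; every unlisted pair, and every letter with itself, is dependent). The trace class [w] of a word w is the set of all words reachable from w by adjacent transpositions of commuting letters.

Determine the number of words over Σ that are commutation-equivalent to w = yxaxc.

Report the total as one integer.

9

piece 0:y — minimal
piece 1:x — minimal
piece 2:a rests on {0:y}
piece 3:x rests on {1:x}
piece 4:c rests on {0:y, 3:x}
minimal pieces: {0:y, 1:x}
ways to finish when only these pieces remain (= sum over removing one remaining piece with nothing left below it):
  1 left: {2}→1  {4}→1
  2 left: {2,4}→2  {3,4}→1
  3 left: {0,2,4}→2  {1,3,4}→1  {2,3,4}→3
  placing 0:y first → 4 extensions
  placing 1:x first → 5 extensions
total linear extensions = 9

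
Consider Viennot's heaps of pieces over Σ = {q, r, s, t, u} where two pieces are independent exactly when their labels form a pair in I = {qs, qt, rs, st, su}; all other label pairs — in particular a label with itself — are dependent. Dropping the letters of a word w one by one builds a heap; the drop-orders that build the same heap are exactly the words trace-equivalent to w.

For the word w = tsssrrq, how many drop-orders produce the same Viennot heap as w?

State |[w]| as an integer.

35

drop 0:t onto floor
drop 1:s onto floor
drop 2:s onto {1:s}
drop 3:s onto {2:s}
drop 4:r onto {0:t}
drop 5:r onto {4:r}
drop 6:q onto {5:r}
ground layer = {0:t, 1:s}
drop-orders for the pieces not yet dropped (sum over which currently-grounded one goes next):
  1 to go: {3} 1  {6} 1
  2 to go: {2,3} 1  {3,6} 2  {5,6} 1
  3 to go: {1,2,3} 1  {2,3,6} 3  {3,5,6} 3  {4,5,6} 1
  4 to go: {0,4,5,6} 1  {1,2,3,6} 4  {2,3,5,6} 6  {3,4,5,6} 4
  5 to go: {0,3,4,5,6} 5  {1,2,3,5,6} 10  {2,3,4,5,6} 10
  if 0:t drops first: 20 orders
  if 1:s drops first: 15 orders
heap linearizations: 35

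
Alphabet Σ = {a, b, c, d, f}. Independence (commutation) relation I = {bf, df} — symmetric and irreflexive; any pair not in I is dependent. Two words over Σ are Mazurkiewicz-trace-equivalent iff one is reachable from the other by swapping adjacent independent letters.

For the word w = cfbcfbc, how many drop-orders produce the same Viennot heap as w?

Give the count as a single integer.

0(c) covers ∅
1(f) covers 0:c
2(b) covers 0:c
3(c) covers 1:f, 2:b
4(f) covers 3:c
5(b) covers 3:c
6(c) covers 4:f, 5:b
floor of heap: 0:c
completions by unplaced set U, small U first (add the entries for U minus each lowest piece of U):
  |U|=1: {6}:1
  |U|=2: {4,6}:1  {5,6}:1
  |U|=3: {4,5,6}:2
  |U|=4: {3,4,5,6}:2
  |U|=5: {1,3,4,5,6}:2  {2,3,4,5,6}:2
  start at 0(c): 4

4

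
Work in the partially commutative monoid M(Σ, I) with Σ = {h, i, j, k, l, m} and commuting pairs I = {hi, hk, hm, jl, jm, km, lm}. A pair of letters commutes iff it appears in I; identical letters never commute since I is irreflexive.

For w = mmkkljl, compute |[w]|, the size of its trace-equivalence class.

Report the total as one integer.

63

piece 0:m — minimal
piece 1:m rests on {0:m}
piece 2:k — minimal
piece 3:k rests on {2:k}
piece 4:l rests on {3:k}
piece 5:j rests on {3:k}
piece 6:l rests on {4:l}
minimal pieces: {0:m, 2:k}
ways to finish when only these pieces remain (= sum over removing one remaining piece with nothing left below it):
  1 left: {1}→1  {5}→1  {6}→1
  2 left: {0,1}→1  {1,5}→2  {1,6}→2  {4,6}→1  {5,6}→2
  3 left: {0,1,5}→3  {0,1,6}→3  {1,4,6}→3  {1,5,6}→6  {4,5,6}→3
  4 left: {0,1,4,6}→6  {0,1,5,6}→12  {1,4,5,6}→12  {3,4,5,6}→3
  5 left: {0,1,4,5,6}→30  {1,3,4,5,6}→15  {2,3,4,5,6}→3
  placing 0:m first → 18 extensions
  placing 2:k first → 45 extensions
total linear extensions = 63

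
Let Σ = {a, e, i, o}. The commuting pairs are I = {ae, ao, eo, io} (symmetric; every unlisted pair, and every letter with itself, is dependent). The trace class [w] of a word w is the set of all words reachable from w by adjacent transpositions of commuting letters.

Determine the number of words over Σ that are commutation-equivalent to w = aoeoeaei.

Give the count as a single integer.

280

0(a) covers ∅
1(o) covers ∅
2(e) covers ∅
3(o) covers 1:o
4(e) covers 2:e
5(a) covers 0:a
6(e) covers 4:e
7(i) covers 5:a, 6:e
floor of heap: 0:a, 1:o, 2:e
completions by unplaced set U, small U first (add the entries for U minus each lowest piece of U):
  |U|=1: {3}:1  {7}:1
  |U|=2: {1,3}:1  {3,7}:2  {5,7}:1  {6,7}:1
  |U|=3: {0,5,7}:1  {1,3,7}:3  {3,5,7}:3  {3,6,7}:3  {4,6,7}:1  {5,6,7}:2
  |U|=4: {0,3,5,7}:4  {0,5,6,7}:3  {1,3,5,7}:6  {1,3,6,7}:6  {2,4,6,7}:1  {3,4,6,7}:4  {3,5,6,7}:8  {4,5,6,7}:3
  |U|=5: {0,1,3,5,7}:10  {0,3,5,6,7}:15  {0,4,5,6,7}:6  {1,3,4,6,7}:10  {1,3,5,6,7}:20  {2,3,4,6,7}:5  {2,4,5,6,7}:4  {3,4,5,6,7}:15
  |U|=6: {0,1,3,5,6,7}:45  {0,2,4,5,6,7}:10  {0,3,4,5,6,7}:36  {1,2,3,4,6,7}:15  {1,3,4,5,6,7}:45  {2,3,4,5,6,7}:24
  start at 0(a): 84
  start at 1(o): 70
  start at 2(e): 126
sum over floor = 280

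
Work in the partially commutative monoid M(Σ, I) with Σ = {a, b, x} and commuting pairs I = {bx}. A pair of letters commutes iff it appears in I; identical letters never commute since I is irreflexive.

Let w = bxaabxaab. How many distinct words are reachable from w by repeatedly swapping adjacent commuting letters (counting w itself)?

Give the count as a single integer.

drop 0:b onto floor
drop 1:x onto floor
drop 2:a onto {0:b, 1:x}
drop 3:a onto {2:a}
drop 4:b onto {3:a}
drop 5:x onto {3:a}
drop 6:a onto {4:b, 5:x}
drop 7:a onto {6:a}
drop 8:b onto {7:a}
ground layer = {0:b, 1:x}
drop-orders for the pieces not yet dropped (sum over which currently-grounded one goes next):
  1 to go: {8} 1
  2 to go: {7,8} 1
  3 to go: {6,7,8} 1
  4 to go: {4,6,7,8} 1  {5,6,7,8} 1
  5 to go: {4,5,6,7,8} 2
  6 to go: {3,4,5,6,7,8} 2
  7 to go: {2,3,4,5,6,7,8} 2
  if 0:b drops first: 2 orders
  if 1:x drops first: 2 orders
heap linearizations: 4

4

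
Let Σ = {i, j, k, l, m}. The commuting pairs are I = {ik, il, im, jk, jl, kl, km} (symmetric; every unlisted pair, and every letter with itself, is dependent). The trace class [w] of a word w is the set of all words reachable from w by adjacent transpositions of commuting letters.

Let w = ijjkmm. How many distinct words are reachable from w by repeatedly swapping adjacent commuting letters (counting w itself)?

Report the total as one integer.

#0=i has no predecessor
#1=j depends on [0:i]
#2=j depends on [1:j]
#3=k has no predecessor
#4=m depends on [2:j]
#5=m depends on [4:m]
sources: [0:i, 3:k]
N(rest) = Σ N(rest − s) over sources s of rest; N(one piece) = 1:
  size 1 → [3]=1  [5]=1
  size 2 → [3,5]=2  [4,5]=1
  size 3 → [2,4,5]=1  [3,4,5]=3
  size 4 → [1,2,4,5]=1  [2,3,4,5]=4
  first=0(i) contributes 5
  first=3(k) contributes 1
|[w]| = 6

6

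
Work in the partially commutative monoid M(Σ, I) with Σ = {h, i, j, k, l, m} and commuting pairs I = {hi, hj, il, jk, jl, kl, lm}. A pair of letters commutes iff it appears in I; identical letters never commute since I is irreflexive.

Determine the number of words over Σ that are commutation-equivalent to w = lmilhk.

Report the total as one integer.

0(l) covers ∅
1(m) covers ∅
2(i) covers 1:m
3(l) covers 0:l
4(h) covers 1:m, 3:l
5(k) covers 2:i, 4:h
floor of heap: 0:l, 1:m
completions by unplaced set U, small U first (add the entries for U minus each lowest piece of U):
  |U|=1: {5}:1
  |U|=2: {2,5}:1  {4,5}:1
  |U|=3: {2,4,5}:2  {3,4,5}:1
  |U|=4: {0,3,4,5}:1  {1,2,4,5}:2  {2,3,4,5}:3
  start at 0(l): 5
  start at 1(m): 4
sum over floor = 9

9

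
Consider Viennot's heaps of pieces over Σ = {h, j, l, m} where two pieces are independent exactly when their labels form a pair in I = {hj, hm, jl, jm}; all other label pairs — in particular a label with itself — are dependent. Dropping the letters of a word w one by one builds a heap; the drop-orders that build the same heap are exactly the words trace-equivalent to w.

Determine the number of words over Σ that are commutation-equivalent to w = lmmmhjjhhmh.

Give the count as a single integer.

3850

0(l) covers ∅
1(m) covers 0:l
2(m) covers 1:m
3(m) covers 2:m
4(h) covers 0:l
5(j) covers ∅
6(j) covers 5:j
7(h) covers 4:h
8(h) covers 7:h
9(m) covers 3:m
10(h) covers 8:h
floor of heap: 0:l, 5:j
completions by unplaced set U, small U first (add the entries for U minus each lowest piece of U):
  |U|=1: {6}:1  {9}:1  {10}:1
  |U|=2: {3,9}:1  {5,6}:1  {6,9}:2  {6,10}:2  {8,10}:1  {9,10}:2
  |U|=3: {2,3,9}:1  {3,6,9}:3  {3,9,10}:3  {5,6,9}:3  {5,6,10}:3  {6,8,10}:3  {6,9,10}:6  {7,8,10}:1  {8,9,10}:3
  |U|=4: {1,2,3,9}:1  {2,3,6,9}:4  {2,3,9,10}:4  {3,5,6,9}:6  {3,6,9,10}:12  {3,8,9,10}:6  {4,7,8,10}:1  {5,6,8,10}:6  {5,6,9,10}:12  {6,7,8,10}:4  {6,8,9,10}:12  {7,8,9,10}:4
  |U|=5: {1,2,3,6,9}:5  {1,2,3,9,10}:5  {2,3,5,6,9}:10  {2,3,6,9,10}:20  {2,3,8,9,10}:10  {3,5,6,9,10}:30  {3,6,8,9,10}:30  {3,7,8,9,10}:10  {4,6,7,8,10}:5  {4,7,8,9,10}:5  {5,6,7,8,10}:10  {5,6,8,9,10}:30  {6,7,8,9,10}:20
  |U|=6: {1,2,3,5,6,9}:15  {1,2,3,6,9,10}:30  {1,2,3,8,9,10}:15  {2,3,5,6,9,10}:60  {2,3,6,8,9,10}:60  {2,3,7,8,9,10}:20  {3,4,7,8,9,10}:15  {3,5,6,8,9,10}:90  {3,6,7,8,9,10}:60  {4,5,6,7,8,10}:15  {4,6,7,8,9,10}:30  {5,6,7,8,9,10}:60
  |U|=7: {1,2,3,5,6,9,10}:105  {1,2,3,6,8,9,10}:105  {1,2,3,7,8,9,10}:35  {2,3,4,7,8,9,10}:35  {2,3,5,6,8,9,10}:210  {2,3,6,7,8,9,10}:140  {3,4,6,7,8,9,10}:105  {3,5,6,7,8,9,10}:210  {4,5,6,7,8,9,10}:105
  |U|=8: {1,2,3,4,7,8,9,10}:70  {1,2,3,5,6,8,9,10}:420  {1,2,3,6,7,8,9,10}:280  {2,3,4,6,7,8,9,10}:280  {2,3,5,6,7,8,9,10}:560  {3,4,5,6,7,8,9,10}:420
  |U|=9: {0,1,2,3,4,7,8,9,10}:70  {1,2,3,4,6,7,8,9,10}:630  {1,2,3,5,6,7,8,9,10}:1260  {2,3,4,5,6,7,8,9,10}:1260
  start at 0(l): 3150
  start at 5(j): 700
sum over floor = 3850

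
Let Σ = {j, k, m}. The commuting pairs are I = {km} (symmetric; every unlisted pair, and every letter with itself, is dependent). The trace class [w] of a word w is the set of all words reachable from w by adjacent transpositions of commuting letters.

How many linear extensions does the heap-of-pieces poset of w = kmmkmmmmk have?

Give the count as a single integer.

84

piece 0:k — minimal
piece 1:m — minimal
piece 2:m rests on {1:m}
piece 3:k rests on {0:k}
piece 4:m rests on {2:m}
piece 5:m rests on {4:m}
piece 6:m rests on {5:m}
piece 7:m rests on {6:m}
piece 8:k rests on {3:k}
minimal pieces: {0:k, 1:m}
ways to finish when only these pieces remain (= sum over removing one remaining piece with nothing left below it):
  1 left: {7}→1  {8}→1
  2 left: {3,8}→1  {6,7}→1  {7,8}→2
  3 left: {0,3,8}→1  {3,7,8}→3  {5,6,7}→1  {6,7,8}→3
  4 left: {0,3,7,8}→4  {3,6,7,8}→6  {4,5,6,7}→1  {5,6,7,8}→4
  5 left: {0,3,6,7,8}→10  {2,4,5,6,7}→1  {3,5,6,7,8}→10  {4,5,6,7,8}→5
  6 left: {0,3,5,6,7,8}→20  {1,2,4,5,6,7}→1  {2,4,5,6,7,8}→6  {3,4,5,6,7,8}→15
  7 left: {0,3,4,5,6,7,8}→35  {1,2,4,5,6,7,8}→7  {2,3,4,5,6,7,8}→21
  placing 0:k first → 28 extensions
  placing 1:m first → 56 extensions
total linear extensions = 84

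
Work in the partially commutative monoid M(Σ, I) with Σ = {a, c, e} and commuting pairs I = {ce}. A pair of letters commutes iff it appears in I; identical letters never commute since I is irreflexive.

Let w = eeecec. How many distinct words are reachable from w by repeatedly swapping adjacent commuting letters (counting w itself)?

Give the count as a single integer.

0(e) covers ∅
1(e) covers 0:e
2(e) covers 1:e
3(c) covers ∅
4(e) covers 2:e
5(c) covers 3:c
floor of heap: 0:e, 3:c
completions by unplaced set U, small U first (add the entries for U minus each lowest piece of U):
  |U|=1: {4}:1  {5}:1
  |U|=2: {2,4}:1  {3,5}:1  {4,5}:2
  |U|=3: {1,2,4}:1  {2,4,5}:3  {3,4,5}:3
  |U|=4: {0,1,2,4}:1  {1,2,4,5}:4  {2,3,4,5}:6
  start at 0(e): 10
  start at 3(c): 5
sum over floor = 15

15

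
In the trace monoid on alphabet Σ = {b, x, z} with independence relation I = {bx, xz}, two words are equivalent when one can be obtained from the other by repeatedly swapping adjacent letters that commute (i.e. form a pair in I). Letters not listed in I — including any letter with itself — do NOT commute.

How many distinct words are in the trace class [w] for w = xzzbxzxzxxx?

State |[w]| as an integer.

462

#0=x has no predecessor
#1=z has no predecessor
#2=z depends on [1:z]
#3=b depends on [2:z]
#4=x depends on [0:x]
#5=z depends on [3:b]
#6=x depends on [4:x]
#7=z depends on [5:z]
#8=x depends on [6:x]
#9=x depends on [8:x]
#10=x depends on [9:x]
sources: [0:x, 1:z]
N(rest) = Σ N(rest − s) over sources s of rest; N(one piece) = 1:
  size 1 → [7]=1  [10]=1
  size 2 → [5,7]=1  [7,10]=2  [9,10]=1
  size 3 → [3,5,7]=1  [5,7,10]=3  [7,9,10]=3  [8,9,10]=1
  size 4 → [2,3,5,7]=1  [3,5,7,10]=4  [5,7,9,10]=6  [6,8,9,10]=1  [7,8,9,10]=4
  size 5 → [1,2,3,5,7]=1  [2,3,5,7,10]=5  [3,5,7,9,10]=10  [4,6,8,9,10]=1  [5,7,8,9,10]=10  [6,7,8,9,10]=5
  size 6 → [0,4,6,8,9,10]=1  [1,2,3,5,7,10]=6  [2,3,5,7,9,10]=15  [3,5,7,8,9,10]=20  [4,6,7,8,9,10]=6  [5,6,7,8,9,10]=15
  size 7 → [0,4,6,7,8,9,10]=7  [1,2,3,5,7,9,10]=21  [2,3,5,7,8,9,10]=35  [3,5,6,7,8,9,10]=35  [4,5,6,7,8,9,10]=21
  size 8 → [0,4,5,6,7,8,9,10]=28  [1,2,3,5,7,8,9,10]=56  [2,3,5,6,7,8,9,10]=70  [3,4,5,6,7,8,9,10]=56
  size 9 → [0,3,4,5,6,7,8,9,10]=84  [1,2,3,5,6,7,8,9,10]=126  [2,3,4,5,6,7,8,9,10]=126
  first=0(x) contributes 252
  first=1(z) contributes 210
|[w]| = 462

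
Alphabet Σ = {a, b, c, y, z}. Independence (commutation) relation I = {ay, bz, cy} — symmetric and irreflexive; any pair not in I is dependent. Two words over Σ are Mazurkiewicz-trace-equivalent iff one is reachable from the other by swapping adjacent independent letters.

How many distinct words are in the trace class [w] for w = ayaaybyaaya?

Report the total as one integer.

100

drop 0:a onto floor
drop 1:y onto floor
drop 2:a onto {0:a}
drop 3:a onto {2:a}
drop 4:y onto {1:y}
drop 5:b onto {3:a, 4:y}
drop 6:y onto {5:b}
drop 7:a onto {5:b}
drop 8:a onto {7:a}
drop 9:y onto {6:y}
drop 10:a onto {8:a}
ground layer = {0:a, 1:y}
drop-orders for the pieces not yet dropped (sum over which currently-grounded one goes next):
  1 to go: {9} 1  {10} 1
  2 to go: {6,9} 1  {8,10} 1  {9,10} 2
  3 to go: {6,9,10} 3  {7,8,10} 1  {8,9,10} 3
  4 to go: {6,8,9,10} 6  {7,8,9,10} 4
  5 to go: {6,7,8,9,10} 10
  6 to go: {5,6,7,8,9,10} 10
  7 to go: {3,5,6,7,8,9,10} 10  {4,5,6,7,8,9,10} 10
  8 to go: {1,4,5,6,7,8,9,10} 10  {2,3,5,6,7,8,9,10} 10  {3,4,5,6,7,8,9,10} 20
  9 to go: {0,2,3,5,6,7,8,9,10} 10  {1,3,4,5,6,7,8,9,10} 30  {2,3,4,5,6,7,8,9,10} 30
  if 0:a drops first: 60 orders
  if 1:y drops first: 40 orders
heap linearizations: 100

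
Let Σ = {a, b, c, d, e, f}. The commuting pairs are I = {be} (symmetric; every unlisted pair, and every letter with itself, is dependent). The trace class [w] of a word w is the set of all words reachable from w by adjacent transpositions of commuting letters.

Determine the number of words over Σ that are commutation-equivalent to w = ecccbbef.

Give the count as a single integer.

0(e) covers ∅
1(c) covers 0:e
2(c) covers 1:c
3(c) covers 2:c
4(b) covers 3:c
5(b) covers 4:b
6(e) covers 3:c
7(f) covers 5:b, 6:e
floor of heap: 0:e
completions by unplaced set U, small U first (add the entries for U minus each lowest piece of U):
  |U|=1: {7}:1
  |U|=2: {5,7}:1  {6,7}:1
  |U|=3: {4,5,7}:1  {5,6,7}:2
  |U|=4: {4,5,6,7}:3
  |U|=5: {3,4,5,6,7}:3
  |U|=6: {2,3,4,5,6,7}:3
  start at 0(e): 3

3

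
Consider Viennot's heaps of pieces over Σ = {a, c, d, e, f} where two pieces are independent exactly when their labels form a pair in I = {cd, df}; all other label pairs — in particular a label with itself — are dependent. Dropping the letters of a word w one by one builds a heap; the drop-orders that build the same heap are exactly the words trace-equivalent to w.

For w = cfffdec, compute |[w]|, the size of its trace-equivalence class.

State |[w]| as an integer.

5

piece 0:c — minimal
piece 1:f rests on {0:c}
piece 2:f rests on {1:f}
piece 3:f rests on {2:f}
piece 4:d — minimal
piece 5:e rests on {3:f, 4:d}
piece 6:c rests on {5:e}
minimal pieces: {0:c, 4:d}
ways to finish when only these pieces remain (= sum over removing one remaining piece with nothing left below it):
  1 left: {6}→1
  2 left: {5,6}→1
  3 left: {3,5,6}→1  {4,5,6}→1
  4 left: {2,3,5,6}→1  {3,4,5,6}→2
  5 left: {1,2,3,5,6}→1  {2,3,4,5,6}→3
  placing 0:c first → 4 extensions
  placing 4:d first → 1 extensions
total linear extensions = 5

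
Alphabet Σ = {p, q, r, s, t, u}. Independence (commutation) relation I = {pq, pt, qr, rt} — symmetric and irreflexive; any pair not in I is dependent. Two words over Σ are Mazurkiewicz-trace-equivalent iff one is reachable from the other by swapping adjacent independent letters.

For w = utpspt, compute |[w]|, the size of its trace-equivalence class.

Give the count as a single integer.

4

piece 0:u — minimal
piece 1:t rests on {0:u}
piece 2:p rests on {0:u}
piece 3:s rests on {1:t, 2:p}
piece 4:p rests on {3:s}
piece 5:t rests on {3:s}
minimal pieces: {0:u}
ways to finish when only these pieces remain (= sum over removing one remaining piece with nothing left below it):
  1 left: {4}→1  {5}→1
  2 left: {4,5}→2
  3 left: {3,4,5}→2
  4 left: {1,3,4,5}→2  {2,3,4,5}→2
  placing 0:u first → 4 extensions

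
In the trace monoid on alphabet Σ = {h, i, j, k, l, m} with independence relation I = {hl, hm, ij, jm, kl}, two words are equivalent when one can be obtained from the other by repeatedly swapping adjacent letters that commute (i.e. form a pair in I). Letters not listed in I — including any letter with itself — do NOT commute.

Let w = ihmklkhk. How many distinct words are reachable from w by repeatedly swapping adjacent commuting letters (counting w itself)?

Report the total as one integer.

drop 0:i onto floor
drop 1:h onto {0:i}
drop 2:m onto {0:i}
drop 3:k onto {1:h, 2:m}
drop 4:l onto {2:m}
drop 5:k onto {3:k}
drop 6:h onto {5:k}
drop 7:k onto {6:h}
ground layer = {0:i}
drop-orders for the pieces not yet dropped (sum over which currently-grounded one goes next):
  1 to go: {4} 1  {7} 1
  2 to go: {4,7} 2  {6,7} 1
  3 to go: {4,6,7} 3  {5,6,7} 1
  4 to go: {3,5,6,7} 1  {4,5,6,7} 4
  5 to go: {1,3,5,6,7} 1  {3,4,5,6,7} 5
  6 to go: {1,3,4,5,6,7} 6  {2,3,4,5,6,7} 5
  if 0:i drops first: 11 orders

11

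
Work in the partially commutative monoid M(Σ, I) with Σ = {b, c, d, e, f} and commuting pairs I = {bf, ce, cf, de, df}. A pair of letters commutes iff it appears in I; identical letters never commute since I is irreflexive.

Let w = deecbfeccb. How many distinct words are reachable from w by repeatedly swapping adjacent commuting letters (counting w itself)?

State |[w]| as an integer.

drop 0:d onto floor
drop 1:e onto floor
drop 2:e onto {1:e}
drop 3:c onto {0:d}
drop 4:b onto {2:e, 3:c}
drop 5:f onto {2:e}
drop 6:e onto {4:b, 5:f}
drop 7:c onto {4:b}
drop 8:c onto {7:c}
drop 9:b onto {6:e, 8:c}
ground layer = {0:d, 1:e}
drop-orders for the pieces not yet dropped (sum over which currently-grounded one goes next):
  1 to go: {9} 1
  2 to go: {6,9} 1  {8,9} 1
  3 to go: {5,6,9} 1  {6,8,9} 2  {7,8,9} 1
  4 to go: {5,6,8,9} 3  {6,7,8,9} 3
  5 to go: {4,6,7,8,9} 3  {5,6,7,8,9} 6
  6 to go: {3,4,6,7,8,9} 3  {4,5,6,7,8,9} 9
  7 to go: {0,3,4,6,7,8,9} 3  {2,4,5,6,7,8,9} 9  {3,4,5,6,7,8,9} 12
  8 to go: {0,3,4,5,6,7,8,9} 15  {1,2,4,5,6,7,8,9} 9  {2,3,4,5,6,7,8,9} 21
  if 0:d drops first: 30 orders
  if 1:e drops first: 36 orders
heap linearizations: 66

66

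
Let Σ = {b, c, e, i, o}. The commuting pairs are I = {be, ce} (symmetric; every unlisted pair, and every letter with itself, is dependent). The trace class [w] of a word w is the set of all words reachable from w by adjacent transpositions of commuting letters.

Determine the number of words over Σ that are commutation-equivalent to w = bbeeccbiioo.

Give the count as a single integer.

21

piece 0:b — minimal
piece 1:b rests on {0:b}
piece 2:e — minimal
piece 3:e rests on {2:e}
piece 4:c rests on {1:b}
piece 5:c rests on {4:c}
piece 6:b rests on {5:c}
piece 7:i rests on {3:e, 6:b}
piece 8:i rests on {7:i}
piece 9:o rests on {8:i}
piece 10:o rests on {9:o}
minimal pieces: {0:b, 2:e}
ways to finish when only these pieces remain (= sum over removing one remaining piece with nothing left below it):
  1 left: {10}→1
  2 left: {9,10}→1
  3 left: {8,9,10}→1
  4 left: {7,8,9,10}→1
  5 left: {3,7,8,9,10}→1  {6,7,8,9,10}→1
  6 left: {2,3,7,8,9,10}→1  {3,6,7,8,9,10}→2  {5,6,7,8,9,10}→1
  7 left: {2,3,6,7,8,9,10}→3  {3,5,6,7,8,9,10}→3  {4,5,6,7,8,9,10}→1
  8 left: {1,4,5,6,7,8,9,10}→1  {2,3,5,6,7,8,9,10}→6  {3,4,5,6,7,8,9,10}→4
  9 left: {0,1,4,5,6,7,8,9,10}→1  {1,3,4,5,6,7,8,9,10}→5  {2,3,4,5,6,7,8,9,10}→10
  placing 0:b first → 15 extensions
  placing 2:e first → 6 extensions
total linear extensions = 21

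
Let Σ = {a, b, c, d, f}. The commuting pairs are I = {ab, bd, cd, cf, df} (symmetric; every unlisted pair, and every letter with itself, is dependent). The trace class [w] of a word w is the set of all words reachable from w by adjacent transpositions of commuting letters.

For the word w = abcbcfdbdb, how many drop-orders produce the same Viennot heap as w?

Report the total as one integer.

piece 0:a — minimal
piece 1:b — minimal
piece 2:c rests on {0:a, 1:b}
piece 3:b rests on {2:c}
piece 4:c rests on {3:b}
piece 5:f rests on {3:b}
piece 6:d rests on {0:a}
piece 7:b rests on {4:c, 5:f}
piece 8:d rests on {6:d}
piece 9:b rests on {7:b}
minimal pieces: {0:a, 1:b}
ways to finish when only these pieces remain (= sum over removing one remaining piece with nothing left below it):
  1 left: {8}→1  {9}→1
  2 left: {6,8}→1  {7,9}→1  {8,9}→2
  3 left: {4,7,9}→1  {5,7,9}→1  {6,8,9}→3  {7,8,9}→3
  4 left: {4,5,7,9}→2  {4,7,8,9}→4  {5,7,8,9}→4  {6,7,8,9}→6
  5 left: {3,4,5,7,9}→2  {4,5,7,8,9}→10  {4,6,7,8,9}→10  {5,6,7,8,9}→10
  6 left: {2,3,4,5,7,9}→2  {3,4,5,7,8,9}→12  {4,5,6,7,8,9}→30
  7 left: {1,2,3,4,5,7,9}→2  {2,3,4,5,7,8,9}→14  {3,4,5,6,7,8,9}→42
  8 left: {1,2,3,4,5,7,8,9}→16  {2,3,4,5,6,7,8,9}→56
  placing 0:a first → 72 extensions
  placing 1:b first → 56 extensions
total linear extensions = 128

128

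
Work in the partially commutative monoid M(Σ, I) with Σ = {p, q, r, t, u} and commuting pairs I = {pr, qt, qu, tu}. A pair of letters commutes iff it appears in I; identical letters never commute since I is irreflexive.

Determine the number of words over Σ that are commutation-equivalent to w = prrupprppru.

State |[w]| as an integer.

#0=p has no predecessor
#1=r has no predecessor
#2=r depends on [1:r]
#3=u depends on [0:p, 2:r]
#4=p depends on [3:u]
#5=p depends on [4:p]
#6=r depends on [3:u]
#7=p depends on [5:p]
#8=p depends on [7:p]
#9=r depends on [6:r]
#10=u depends on [8:p, 9:r]
sources: [0:p, 1:r]
N(rest) = Σ N(rest − s) over sources s of rest; N(one piece) = 1:
  size 1 → [10]=1
  size 2 → [8,10]=1  [9,10]=1
  size 3 → [6,9,10]=1  [7,8,10]=1  [8,9,10]=2
  size 4 → [5,7,8,10]=1  [6,8,9,10]=3  [7,8,9,10]=3
  size 5 → [4,5,7,8,10]=1  [5,7,8,9,10]=4  [6,7,8,9,10]=6
  size 6 → [4,5,7,8,9,10]=5  [5,6,7,8,9,10]=10
  size 7 → [4,5,6,7,8,9,10]=15
  size 8 → [3,4,5,6,7,8,9,10]=15
  size 9 → [0,3,4,5,6,7,8,9,10]=15  [2,3,4,5,6,7,8,9,10]=15
  first=0(p) contributes 15
  first=1(r) contributes 30
|[w]| = 45

45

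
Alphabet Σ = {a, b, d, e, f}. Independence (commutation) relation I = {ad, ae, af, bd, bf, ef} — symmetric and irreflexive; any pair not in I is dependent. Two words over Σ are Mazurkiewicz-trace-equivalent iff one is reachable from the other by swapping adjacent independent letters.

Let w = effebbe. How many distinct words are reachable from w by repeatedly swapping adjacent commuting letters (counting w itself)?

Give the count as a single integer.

piece 0:e — minimal
piece 1:f — minimal
piece 2:f rests on {1:f}
piece 3:e rests on {0:e}
piece 4:b rests on {3:e}
piece 5:b rests on {4:b}
piece 6:e rests on {5:b}
minimal pieces: {0:e, 1:f}
ways to finish when only these pieces remain (= sum over removing one remaining piece with nothing left below it):
  1 left: {2}→1  {6}→1
  2 left: {1,2}→1  {2,6}→2  {5,6}→1
  3 left: {1,2,6}→3  {2,5,6}→3  {4,5,6}→1
  4 left: {1,2,5,6}→6  {2,4,5,6}→4  {3,4,5,6}→1
  5 left: {0,3,4,5,6}→1  {1,2,4,5,6}→10  {2,3,4,5,6}→5
  placing 0:e first → 15 extensions
  placing 1:f first → 6 extensions
total linear extensions = 21

21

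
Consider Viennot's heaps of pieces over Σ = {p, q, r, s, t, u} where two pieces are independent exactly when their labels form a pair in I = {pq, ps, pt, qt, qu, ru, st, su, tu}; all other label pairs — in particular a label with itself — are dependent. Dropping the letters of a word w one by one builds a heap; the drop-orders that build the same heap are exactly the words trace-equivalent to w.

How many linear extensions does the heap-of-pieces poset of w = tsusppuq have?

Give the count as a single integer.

280

#0=t has no predecessor
#1=s has no predecessor
#2=u has no predecessor
#3=s depends on [1:s]
#4=p depends on [2:u]
#5=p depends on [4:p]
#6=u depends on [5:p]
#7=q depends on [3:s]
sources: [0:t, 1:s, 2:u]
N(rest) = Σ N(rest − s) over sources s of rest; N(one piece) = 1:
  size 1 → [0]=1  [6]=1  [7]=1
  size 2 → [0,6]=2  [0,7]=2  [3,7]=1  [5,6]=1  [6,7]=2
  size 3 → [0,3,7]=3  [0,5,6]=3  [0,6,7]=6  [1,3,7]=1  [3,6,7]=3  [4,5,6]=1  [5,6,7]=3
  size 4 → [0,1,3,7]=4  [0,3,6,7]=12  [0,4,5,6]=4  [0,5,6,7]=12  [1,3,6,7]=4  [2,4,5,6]=1  [3,5,6,7]=6  [4,5,6,7]=4
  size 5 → [0,1,3,6,7]=20  [0,2,4,5,6]=5  [0,3,5,6,7]=30  [0,4,5,6,7]=20  [1,3,5,6,7]=10  [2,4,5,6,7]=5  [3,4,5,6,7]=10
  size 6 → [0,1,3,5,6,7]=60  [0,2,4,5,6,7]=30  [0,3,4,5,6,7]=60  [1,3,4,5,6,7]=20  [2,3,4,5,6,7]=15
  first=0(t) contributes 35
  first=1(s) contributes 105
  first=2(u) contributes 140
|[w]| = 280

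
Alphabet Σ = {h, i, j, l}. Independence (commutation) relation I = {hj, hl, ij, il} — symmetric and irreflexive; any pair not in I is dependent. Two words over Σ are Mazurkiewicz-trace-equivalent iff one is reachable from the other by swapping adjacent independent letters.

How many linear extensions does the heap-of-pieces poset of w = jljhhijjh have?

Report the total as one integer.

drop 0:j onto floor
drop 1:l onto {0:j}
drop 2:j onto {1:l}
drop 3:h onto floor
drop 4:h onto {3:h}
drop 5:i onto {4:h}
drop 6:j onto {2:j}
drop 7:j onto {6:j}
drop 8:h onto {5:i}
ground layer = {0:j, 3:h}
drop-orders for the pieces not yet dropped (sum over which currently-grounded one goes next):
  1 to go: {7} 1  {8} 1
  2 to go: {5,8} 1  {6,7} 1  {7,8} 2
  3 to go: {2,6,7} 1  {4,5,8} 1  {5,7,8} 3  {6,7,8} 3
  4 to go: {1,2,6,7} 1  {2,6,7,8} 4  {3,4,5,8} 1  {4,5,7,8} 4  {5,6,7,8} 6
  5 to go: {0,1,2,6,7} 1  {1,2,6,7,8} 5  {2,5,6,7,8} 10  {3,4,5,7,8} 5  {4,5,6,7,8} 10
  6 to go: {0,1,2,6,7,8} 6  {1,2,5,6,7,8} 15  {2,4,5,6,7,8} 20  {3,4,5,6,7,8} 15
  7 to go: {0,1,2,5,6,7,8} 21  {1,2,4,5,6,7,8} 35  {2,3,4,5,6,7,8} 35
  if 0:j drops first: 70 orders
  if 3:h drops first: 56 orders
heap linearizations: 126

126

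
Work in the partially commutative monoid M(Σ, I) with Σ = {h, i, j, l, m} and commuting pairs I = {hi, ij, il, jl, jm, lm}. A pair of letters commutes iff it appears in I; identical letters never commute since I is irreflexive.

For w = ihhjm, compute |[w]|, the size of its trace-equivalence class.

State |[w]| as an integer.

drop 0:i onto floor
drop 1:h onto floor
drop 2:h onto {1:h}
drop 3:j onto {2:h}
drop 4:m onto {0:i, 2:h}
ground layer = {0:i, 1:h}
drop-orders for the pieces not yet dropped (sum over which currently-grounded one goes next):
  1 to go: {3} 1  {4} 1
  2 to go: {0,4} 1  {3,4} 2
  3 to go: {0,3,4} 3  {2,3,4} 2
  if 0:i drops first: 2 orders
  if 1:h drops first: 5 orders
heap linearizations: 7

7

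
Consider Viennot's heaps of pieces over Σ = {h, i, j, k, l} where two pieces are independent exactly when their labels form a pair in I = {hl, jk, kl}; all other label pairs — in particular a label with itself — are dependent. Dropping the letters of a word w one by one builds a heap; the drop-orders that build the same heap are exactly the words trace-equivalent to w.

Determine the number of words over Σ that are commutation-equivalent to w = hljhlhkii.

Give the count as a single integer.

piece 0:h — minimal
piece 1:l — minimal
piece 2:j rests on {0:h, 1:l}
piece 3:h rests on {2:j}
piece 4:l rests on {2:j}
piece 5:h rests on {3:h}
piece 6:k rests on {5:h}
piece 7:i rests on {4:l, 6:k}
piece 8:i rests on {7:i}
minimal pieces: {0:h, 1:l}
ways to finish when only these pieces remain (= sum over removing one remaining piece with nothing left below it):
  1 left: {8}→1
  2 left: {7,8}→1
  3 left: {4,7,8}→1  {6,7,8}→1
  4 left: {4,6,7,8}→2  {5,6,7,8}→1
  5 left: {3,5,6,7,8}→1  {4,5,6,7,8}→3
  6 left: {3,4,5,6,7,8}→4
  7 left: {2,3,4,5,6,7,8}→4
  placing 0:h first → 4 extensions
  placing 1:l first → 4 extensions
total linear extensions = 8

8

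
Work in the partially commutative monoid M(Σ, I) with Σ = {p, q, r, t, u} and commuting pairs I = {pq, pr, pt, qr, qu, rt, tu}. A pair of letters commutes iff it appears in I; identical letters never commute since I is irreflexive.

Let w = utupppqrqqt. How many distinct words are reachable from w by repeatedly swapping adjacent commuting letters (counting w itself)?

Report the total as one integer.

0(u) covers ∅
1(t) covers ∅
2(u) covers 0:u
3(p) covers 2:u
4(p) covers 3:p
5(p) covers 4:p
6(q) covers 1:t
7(r) covers 2:u
8(q) covers 6:q
9(q) covers 8:q
10(t) covers 9:q
floor of heap: 0:u, 1:t
completions by unplaced set U, small U first (add the entries for U minus each lowest piece of U):
  |U|=1: {5}:1  {7}:1  {10}:1
  |U|=2: {4,5}:1  {5,7}:2  {5,10}:2  {7,10}:2  {9,10}:1
  |U|=3: {3,4,5}:1  {4,5,7}:3  {4,5,10}:3  {5,7,10}:6  {5,9,10}:3  {7,9,10}:3  {8,9,10}:1
  |U|=4: {3,4,5,7}:4  {3,4,5,10}:4  {4,5,7,10}:12  {4,5,9,10}:6  {5,7,9,10}:12  {5,8,9,10}:4  {6,8,9,10}:1  {7,8,9,10}:4
  |U|=5: {1,6,8,9,10}:1  {2,3,4,5,7}:4  {3,4,5,7,10}:20  {3,4,5,9,10}:10  {4,5,7,9,10}:30  {4,5,8,9,10}:10  {5,6,8,9,10}:5  {5,7,8,9,10}:20  {6,7,8,9,10}:5
  |U|=6: {0,2,3,4,5,7}:4  {1,5,6,8,9,10}:6  {1,6,7,8,9,10}:6  {2,3,4,5,7,10}:24  {3,4,5,7,9,10}:60  {3,4,5,8,9,10}:20  {4,5,6,8,9,10}:15  {4,5,7,8,9,10}:60  {5,6,7,8,9,10}:30
  |U|=7: {0,2,3,4,5,7,10}:28  {1,4,5,6,8,9,10}:21  {1,5,6,7,8,9,10}:42  {2,3,4,5,7,9,10}:84  {3,4,5,6,8,9,10}:35  {3,4,5,7,8,9,10}:140  {4,5,6,7,8,9,10}:105
  |U|=8: {0,2,3,4,5,7,9,10}:112  {1,3,4,5,6,8,9,10}:56  {1,4,5,6,7,8,9,10}:168  {2,3,4,5,7,8,9,10}:224  {3,4,5,6,7,8,9,10}:280
  |U|=9: {0,2,3,4,5,7,8,9,10}:336  {1,3,4,5,6,7,8,9,10}:504  {2,3,4,5,6,7,8,9,10}:504
  start at 0(u): 1008
  start at 1(t): 840
sum over floor = 1848

1848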